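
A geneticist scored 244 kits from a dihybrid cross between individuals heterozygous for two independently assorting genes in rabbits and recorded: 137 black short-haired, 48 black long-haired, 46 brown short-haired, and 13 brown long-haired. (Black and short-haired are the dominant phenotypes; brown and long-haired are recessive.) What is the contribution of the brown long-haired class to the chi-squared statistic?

0.332

A dihybrid F₂ with independent assortment and complete dominance at both loci gives a 9:3:3:1 phenotypic ratio.
The 9:3:3:1 ratio has 16 parts, so with N = 244 the expected counts are:
  black short-haired: 244 × 9/16 = 137.25
  black long-haired: 244 × 3/16 = 45.75
  brown short-haired: 244 × 3/16 = 45.75
  brown long-haired: 244 × 1/16 = 15.25
Contribution of brown long-haired: (13 − 15.25)² / 15.25 = 0.3320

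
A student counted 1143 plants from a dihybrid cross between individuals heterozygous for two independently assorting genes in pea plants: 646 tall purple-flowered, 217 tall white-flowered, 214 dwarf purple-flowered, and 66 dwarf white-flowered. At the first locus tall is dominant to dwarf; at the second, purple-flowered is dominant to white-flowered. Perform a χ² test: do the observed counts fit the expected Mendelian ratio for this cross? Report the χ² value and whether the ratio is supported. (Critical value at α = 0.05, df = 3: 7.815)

0.463; consistent

A dihybrid F₂ with independent assortment and complete dominance at both loci gives a 9:3:3:1 phenotypic ratio.
Total ratio parts = 16. Expected numbers out of 1143:
  tall purple-flowered: 1143 × 9/16 = 642.9375
  tall white-flowered: 1143 × 3/16 = 214.3125
  dwarf purple-flowered: 1143 × 3/16 = 214.3125
  dwarf white-flowered: 1143 × 1/16 = 71.4375
χ² = Σ (O − E)² / E
  tall purple-flowered: (646 − 642.9375)² / 642.9375 = 0.0146
  tall white-flowered: (217 − 214.3125)² / 214.3125 = 0.0337
  dwarf purple-flowered: (214 − 214.3125)² / 214.3125 = 0.0005
  dwarf white-flowered: (66 − 71.4375)² / 71.4375 = 0.4139
χ² = 0.0146 + 0.0337 + 0.0005 + 0.4139 = 0.4627 ≈ 0.463
Degrees of freedom = 4 − 1 = 3; critical value at α = 0.05 is 7.815.
Since 0.463 < 7.815, we fail to reject the null hypothesis — the data are consistent with the 9:3:3:1 ratio.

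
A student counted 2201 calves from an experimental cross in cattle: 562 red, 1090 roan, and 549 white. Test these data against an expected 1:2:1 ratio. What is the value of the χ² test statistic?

Under the 1:2:1 hypothesis (Σ ratio = 4, N = 2201):
  red: 2201 × 1/4 = 550.25
  roan: 2201 × 2/4 = 1100.5
  white: 2201 × 1/4 = 550.25
χ² = Σ (O − E)² / E
  red: (562 − 550.25)² / 550.25 = 0.2509
  roan: (1090 − 1100.5)² / 1100.5 = 0.1002
  white: (549 − 550.25)² / 550.25 = 0.0028
χ² = 0.2509 + 0.1002 + 0.0028 = 0.3539 ≈ 0.354

0.354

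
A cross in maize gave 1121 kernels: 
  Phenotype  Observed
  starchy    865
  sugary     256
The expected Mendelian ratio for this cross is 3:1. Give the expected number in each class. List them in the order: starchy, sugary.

840.75, 280.25

Total ratio parts = 4. Expected numbers out of 1121:
  starchy: 1121 × 3/4 = 840.75
  sugary: 1121 × 1/4 = 280.25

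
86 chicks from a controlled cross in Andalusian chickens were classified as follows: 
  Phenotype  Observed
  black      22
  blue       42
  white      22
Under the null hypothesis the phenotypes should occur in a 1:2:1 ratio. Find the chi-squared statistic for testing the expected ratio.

0.047

Expected counts for N = 86 under a 1:2:1 ratio (total parts = 4):
  black: 86 × 1/4 = 21.5
  blue: 86 × 2/4 = 43
  white: 86 × 1/4 = 21.5
χ² = Σ (O − E)² / E
  black: (22 − 21.5)² / 21.5 = 0.0116
  blue: (42 − 43)² / 43 = 0.0233
  white: (22 − 21.5)² / 21.5 = 0.0116
χ² = 0.0116 + 0.0233 + 0.0116 = 0.0465 ≈ 0.047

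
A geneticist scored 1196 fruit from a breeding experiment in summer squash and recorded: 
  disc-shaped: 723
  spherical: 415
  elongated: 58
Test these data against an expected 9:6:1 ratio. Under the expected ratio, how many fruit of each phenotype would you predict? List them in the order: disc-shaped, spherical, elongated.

The 9:6:1 ratio has 16 parts, so with N = 1196 the expected counts are:
  disc-shaped: 1196 × 9/16 = 672.75
  spherical: 1196 × 6/16 = 448.5
  elongated: 1196 × 1/16 = 74.75

672.75, 448.5, 74.75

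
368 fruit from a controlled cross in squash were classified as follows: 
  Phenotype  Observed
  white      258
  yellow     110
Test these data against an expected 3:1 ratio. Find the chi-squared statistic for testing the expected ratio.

Under the 3:1 hypothesis (Σ ratio = 4, N = 368):
  white: 368 × 3/4 = 276
  yellow: 368 × 1/4 = 92
χ² = Σ (O − E)² / E
  white: (258 − 276)² / 276 = 1.1739
  yellow: (110 − 92)² / 92 = 3.5217
χ² = 1.1739 + 3.5217 = 4.6956 ≈ 4.696

4.696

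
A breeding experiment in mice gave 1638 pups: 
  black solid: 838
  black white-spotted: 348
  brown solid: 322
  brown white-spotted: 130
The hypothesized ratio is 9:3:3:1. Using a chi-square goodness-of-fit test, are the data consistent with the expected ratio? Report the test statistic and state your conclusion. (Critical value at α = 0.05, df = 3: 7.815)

21.159; not consistent

The 9:3:3:1 ratio has 16 parts, so with N = 1638 the expected counts are:
  black solid: 1638 × 9/16 = 921.375
  black white-spotted: 1638 × 3/16 = 307.125
  brown solid: 1638 × 3/16 = 307.125
  brown white-spotted: 1638 × 1/16 = 102.375
χ² = Σ (O − E)² / E
  black solid: (838 − 921.375)² / 921.375 = 7.5446
  black white-spotted: (348 − 307.125)² / 307.125 = 5.4400
  brown solid: (322 − 307.125)² / 307.125 = 0.7204
  brown white-spotted: (130 − 102.375)² / 102.375 = 7.4544
χ² = 7.5446 + 5.4400 + 0.7204 + 7.4544 = 21.1594 ≈ 21.159
Degrees of freedom = 4 − 1 = 3; critical value at α = 0.05 is 7.815.
Since 21.159 > 7.815, we reject the null hypothesis — the data do not fit the 9:3:3:1 ratio.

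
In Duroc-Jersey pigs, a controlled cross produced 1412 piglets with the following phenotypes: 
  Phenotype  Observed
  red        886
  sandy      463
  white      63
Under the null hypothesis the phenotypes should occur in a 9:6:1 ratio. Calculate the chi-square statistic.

26.175

Total ratio parts = 16. Expected numbers out of 1412:
  red: 1412 × 9/16 = 794.25
  sandy: 1412 × 6/16 = 529.5
  white: 1412 × 1/16 = 88.25
χ² = Σ (O − E)² / E
  red: (886 − 794.25)² / 794.25 = 10.5988
  sandy: (463 − 529.5)² / 529.5 = 8.3517
  white: (63 − 88.25)² / 88.25 = 7.2245
χ² = 10.5988 + 8.3517 + 7.2245 = 26.175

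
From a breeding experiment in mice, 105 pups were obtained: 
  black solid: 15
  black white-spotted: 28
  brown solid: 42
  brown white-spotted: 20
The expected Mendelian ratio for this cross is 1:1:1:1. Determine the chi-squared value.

15.876

Under the 1:1:1:1 hypothesis (Σ ratio = 4, N = 105):
  black solid: 105 × 1/4 = 26.25
  black white-spotted: 105 × 1/4 = 26.25
  brown solid: 105 × 1/4 = 26.25
  brown white-spotted: 105 × 1/4 = 26.25
χ² = Σ (O − E)² / E
  black solid: (15 − 26.25)² / 26.25 = 4.8214
  black white-spotted: (28 − 26.25)² / 26.25 = 0.1167
  brown solid: (42 − 26.25)² / 26.25 = 9.4500
  brown white-spotted: (20 − 26.25)² / 26.25 = 1.4881
χ² = 4.8214 + 0.1167 + 9.4500 + 1.4881 = 15.8762 ≈ 15.876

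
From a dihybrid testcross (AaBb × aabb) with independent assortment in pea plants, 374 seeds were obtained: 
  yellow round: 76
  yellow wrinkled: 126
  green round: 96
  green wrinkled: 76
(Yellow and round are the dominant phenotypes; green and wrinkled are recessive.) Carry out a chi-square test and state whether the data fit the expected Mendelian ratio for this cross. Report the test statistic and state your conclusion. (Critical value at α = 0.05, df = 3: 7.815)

17.914; not consistent

A dihybrid testcross with independent assortment gives a 1:1:1:1 ratio.
Total ratio parts = 4. Expected numbers out of 374:
  yellow round: 374 × 1/4 = 93.5
  yellow wrinkled: 374 × 1/4 = 93.5
  green round: 374 × 1/4 = 93.5
  green wrinkled: 374 × 1/4 = 93.5
χ² = Σ (O − E)² / E
  yellow round: (76 − 93.5)² / 93.5 = 3.2754
  yellow wrinkled: (126 − 93.5)² / 93.5 = 11.2968
  green round: (96 − 93.5)² / 93.5 = 0.0668
  green wrinkled: (76 − 93.5)² / 93.5 = 3.2754
χ² = 3.2754 + 11.2968 + 0.0668 + 3.2754 = 17.9144 ≈ 17.914
Degrees of freedom = 4 − 1 = 3; critical value at α = 0.05 is 7.815.
Since 17.914 > 7.815, we reject the null hypothesis — the data do not fit the 1:1:1:1 ratio.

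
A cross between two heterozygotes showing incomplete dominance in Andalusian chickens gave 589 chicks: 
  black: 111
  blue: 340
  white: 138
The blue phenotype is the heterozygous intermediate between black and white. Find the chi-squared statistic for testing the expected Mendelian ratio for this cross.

16.535

With incomplete dominance, a heterozygote × heterozygote cross gives a 1:2:1 phenotypic ratio.
Under the 1:2:1 hypothesis (Σ ratio = 4, N = 589):
  black: 589 × 1/4 = 147.25
  blue: 589 × 2/4 = 294.5
  white: 589 × 1/4 = 147.25
χ² = Σ (O − E)² / E
  black: (111 − 147.25)² / 147.25 = 8.9240
  blue: (340 − 294.5)² / 294.5 = 7.0297
  white: (138 − 147.25)² / 147.25 = 0.5811
χ² = 8.9240 + 7.0297 + 0.5811 = 16.5348 ≈ 16.535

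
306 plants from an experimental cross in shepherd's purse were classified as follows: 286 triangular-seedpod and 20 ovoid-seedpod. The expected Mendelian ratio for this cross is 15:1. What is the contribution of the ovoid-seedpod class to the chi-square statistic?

Total ratio parts = 16. Expected numbers out of 306:
  triangular-seedpod: 306 × 15/16 = 286.875
  ovoid-seedpod: 306 × 1/16 = 19.125
Contribution of ovoid-seedpod: (20 − 19.125)² / 19.125 = 0.0400

0.040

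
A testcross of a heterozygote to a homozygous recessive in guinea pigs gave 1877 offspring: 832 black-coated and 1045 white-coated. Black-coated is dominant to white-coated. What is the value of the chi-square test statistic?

A testcross of a heterozygote (Aa × aa) gives a 1:1 phenotypic ratio.
Expected counts for N = 1877 under a 1:1 ratio (total parts = 2):
  black-coated: 1877 × 1/2 = 938.5
  white-coated: 1877 × 1/2 = 938.5
χ² = Σ (O − E)² / E
  black-coated: (832 − 938.5)² / 938.5 = 12.0855
  white-coated: (1045 − 938.5)² / 938.5 = 12.0855
χ² = 12.0855 + 12.0855 = 24.171

24.171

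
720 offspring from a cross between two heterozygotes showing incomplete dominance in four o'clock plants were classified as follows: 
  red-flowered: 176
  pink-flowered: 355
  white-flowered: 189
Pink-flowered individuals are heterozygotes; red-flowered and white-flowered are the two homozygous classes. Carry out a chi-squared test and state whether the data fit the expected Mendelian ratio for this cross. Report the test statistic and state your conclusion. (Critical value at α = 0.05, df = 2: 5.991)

0.608; consistent

With incomplete dominance, a heterozygote × heterozygote cross gives a 1:2:1 phenotypic ratio.
Total ratio parts = 4. Expected numbers out of 720:
  red-flowered: 720 × 1/4 = 180
  pink-flowered: 720 × 2/4 = 360
  white-flowered: 720 × 1/4 = 180
χ² = Σ (O − E)² / E
  red-flowered: (176 − 180)² / 180 = 0.0889
  pink-flowered: (355 − 360)² / 360 = 0.0694
  white-flowered: (189 − 180)² / 180 = 0.4500
χ² = 0.0889 + 0.0694 + 0.4500 = 0.6083 ≈ 0.608
Degrees of freedom = 3 − 1 = 2; critical value at α = 0.05 is 5.991.
Since 0.608 < 5.991, we fail to reject the null hypothesis — the data are consistent with the 1:2:1 ratio.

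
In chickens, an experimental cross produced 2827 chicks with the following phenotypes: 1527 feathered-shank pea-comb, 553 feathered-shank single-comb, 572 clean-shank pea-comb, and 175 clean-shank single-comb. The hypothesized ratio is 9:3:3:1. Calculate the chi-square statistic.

The 9:3:3:1 ratio has 16 parts, so with N = 2827 the expected counts are:
  feathered-shank pea-comb: 2827 × 9/16 = 1590.1875
  feathered-shank single-comb: 2827 × 3/16 = 530.0625
  clean-shank pea-comb: 2827 × 3/16 = 530.0625
  clean-shank single-comb: 2827 × 1/16 = 176.6875
χ² = Σ (O − E)² / E
  feathered-shank pea-comb: (1527 − 1590.1875)² / 1590.1875 = 2.5108
  feathered-shank single-comb: (553 − 530.0625)² / 530.0625 = 0.9926
  clean-shank pea-comb: (572 − 530.0625)² / 530.0625 = 3.3180
  clean-shank single-comb: (175 − 176.6875)² / 176.6875 = 0.0161
χ² = 2.5108 + 0.9926 + 3.3180 + 0.0161 = 6.8375 ≈ 6.838

6.838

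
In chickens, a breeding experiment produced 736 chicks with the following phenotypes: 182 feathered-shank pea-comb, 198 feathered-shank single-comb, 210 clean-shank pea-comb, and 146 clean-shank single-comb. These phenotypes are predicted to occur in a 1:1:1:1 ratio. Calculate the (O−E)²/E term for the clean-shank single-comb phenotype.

7.848

The 1:1:1:1 ratio has 4 parts, so with N = 736 the expected counts are:
  feathered-shank pea-comb: 736 × 1/4 = 184
  feathered-shank single-comb: 736 × 1/4 = 184
  clean-shank pea-comb: 736 × 1/4 = 184
  clean-shank single-comb: 736 × 1/4 = 184
Contribution of clean-shank single-comb: (146 − 184)² / 184 = 7.8478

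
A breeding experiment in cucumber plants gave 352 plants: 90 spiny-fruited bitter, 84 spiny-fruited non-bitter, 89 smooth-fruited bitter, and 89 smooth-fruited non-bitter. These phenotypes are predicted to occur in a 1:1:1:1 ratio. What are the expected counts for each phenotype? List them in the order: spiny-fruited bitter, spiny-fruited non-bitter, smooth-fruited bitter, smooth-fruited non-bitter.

88, 88, 88, 88

Total ratio parts = 4. Expected numbers out of 352:
  spiny-fruited bitter: 352 × 1/4 = 88
  spiny-fruited non-bitter: 352 × 1/4 = 88
  smooth-fruited bitter: 352 × 1/4 = 88
  smooth-fruited non-bitter: 352 × 1/4 = 88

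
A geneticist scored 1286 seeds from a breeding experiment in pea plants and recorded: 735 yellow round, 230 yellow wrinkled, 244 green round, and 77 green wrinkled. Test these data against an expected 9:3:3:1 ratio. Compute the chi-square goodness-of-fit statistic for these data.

Under the 9:3:3:1 hypothesis (Σ ratio = 16, N = 1286):
  yellow round: 1286 × 9/16 = 723.375
  yellow wrinkled: 1286 × 3/16 = 241.125
  green round: 1286 × 3/16 = 241.125
  green wrinkled: 1286 × 1/16 = 80.375
χ² = Σ (O − E)² / E
  yellow round: (735 − 723.375)² / 723.375 = 0.1868
  yellow wrinkled: (230 − 241.125)² / 241.125 = 0.5133
  green round: (244 − 241.125)² / 241.125 = 0.0343
  green wrinkled: (77 − 80.375)² / 80.375 = 0.1417
χ² = 0.1868 + 0.5133 + 0.0343 + 0.1417 = 0.8761 ≈ 0.876

0.876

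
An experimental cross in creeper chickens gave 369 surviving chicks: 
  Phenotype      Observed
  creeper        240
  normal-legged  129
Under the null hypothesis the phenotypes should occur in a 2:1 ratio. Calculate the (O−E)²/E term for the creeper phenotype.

Expected counts for N = 369 under a 2:1 ratio (total parts = 3):
  creeper: 369 × 2/3 = 246
  normal-legged: 369 × 1/3 = 123
Contribution of creeper: (240 − 246)² / 246 = 0.1463

0.146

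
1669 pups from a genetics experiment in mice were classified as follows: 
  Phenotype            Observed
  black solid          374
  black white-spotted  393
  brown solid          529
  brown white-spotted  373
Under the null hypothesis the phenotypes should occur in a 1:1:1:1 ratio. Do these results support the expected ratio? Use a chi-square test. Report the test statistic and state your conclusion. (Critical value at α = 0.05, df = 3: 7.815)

40.515; not consistent

Total ratio parts = 4. Expected numbers out of 1669:
  black solid: 1669 × 1/4 = 417.25
  black white-spotted: 1669 × 1/4 = 417.25
  brown solid: 1669 × 1/4 = 417.25
  brown white-spotted: 1669 × 1/4 = 417.25
χ² = Σ (O − E)² / E
  black solid: (374 − 417.25)² / 417.25 = 4.4831
  black white-spotted: (393 − 417.25)² / 417.25 = 1.4094
  brown solid: (529 − 417.25)² / 417.25 = 29.9294
  brown white-spotted: (373 − 417.25)² / 417.25 = 4.6928
χ² = 4.4831 + 1.4094 + 29.9294 + 4.6928 = 40.5147 ≈ 40.515
Degrees of freedom = 4 − 1 = 3; critical value at α = 0.05 is 7.815.
Since 40.515 > 7.815, we reject the null hypothesis — the data do not fit the 1:1:1:1 ratio.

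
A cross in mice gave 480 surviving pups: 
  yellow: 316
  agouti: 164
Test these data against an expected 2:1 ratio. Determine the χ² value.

0.150

Expected counts for N = 480 under a 2:1 ratio (total parts = 3):
  yellow: 480 × 2/3 = 320
  agouti: 480 × 1/3 = 160
χ² = Σ (O − E)² / E
  yellow: (316 − 320)² / 320 = 0.0500
  agouti: (164 − 160)² / 160 = 0.1000
χ² = 0.0500 + 0.1000 = 0.150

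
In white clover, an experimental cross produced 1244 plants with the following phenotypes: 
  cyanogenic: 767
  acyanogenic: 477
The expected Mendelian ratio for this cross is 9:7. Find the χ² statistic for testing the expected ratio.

14.773

Total ratio parts = 16. Expected numbers out of 1244:
  cyanogenic: 1244 × 9/16 = 699.75
  acyanogenic: 1244 × 7/16 = 544.25
χ² = Σ (O − E)² / E
  cyanogenic: (767 − 699.75)² / 699.75 = 6.4631
  acyanogenic: (477 − 544.25)² / 544.25 = 8.3097
χ² = 6.4631 + 8.3097 = 14.7728 ≈ 14.773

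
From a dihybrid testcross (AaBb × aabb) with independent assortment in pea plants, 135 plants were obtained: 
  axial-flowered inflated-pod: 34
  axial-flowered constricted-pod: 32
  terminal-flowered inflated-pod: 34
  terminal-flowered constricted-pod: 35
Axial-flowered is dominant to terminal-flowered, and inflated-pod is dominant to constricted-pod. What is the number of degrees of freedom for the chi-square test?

A dihybrid testcross with independent assortment gives a 1:1:1:1 ratio.
A goodness-of-fit test with 4 phenotype classes has df = 4 − 1 = 3.

3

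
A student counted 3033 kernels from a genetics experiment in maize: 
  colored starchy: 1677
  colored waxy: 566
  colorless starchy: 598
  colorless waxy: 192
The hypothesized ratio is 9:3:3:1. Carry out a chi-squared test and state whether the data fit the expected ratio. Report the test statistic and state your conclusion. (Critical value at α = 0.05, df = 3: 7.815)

2.050; consistent

The 9:3:3:1 ratio has 16 parts, so with N = 3033 the expected counts are:
  colored starchy: 3033 × 9/16 = 1706.0625
  colored waxy: 3033 × 3/16 = 568.6875
  colorless starchy: 3033 × 3/16 = 568.6875
  colorless waxy: 3033 × 1/16 = 189.5625
χ² = Σ (O − E)² / E
  colored starchy: (1677 − 1706.0625)² / 1706.0625 = 0.4951
  colored waxy: (566 − 568.6875)² / 568.6875 = 0.0127
  colorless starchy: (598 − 568.6875)² / 568.6875 = 1.5109
  colorless waxy: (192 − 189.5625)² / 189.5625 = 0.0313
χ² = 0.4951 + 0.0127 + 1.5109 + 0.0313 = 2.050
Degrees of freedom = 4 − 1 = 3; critical value at α = 0.05 is 7.815.
Since 2.050 < 7.815, we fail to reject the null hypothesis — the data are consistent with the 9:3:3:1 ratio.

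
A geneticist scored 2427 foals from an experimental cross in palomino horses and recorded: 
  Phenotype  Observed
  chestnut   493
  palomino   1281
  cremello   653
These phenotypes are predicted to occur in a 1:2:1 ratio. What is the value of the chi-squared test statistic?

28.605

The 1:2:1 ratio has 4 parts, so with N = 2427 the expected counts are:
  chestnut: 2427 × 1/4 = 606.75
  palomino: 2427 × 2/4 = 1213.5
  cremello: 2427 × 1/4 = 606.75
χ² = Σ (O − E)² / E
  chestnut: (493 − 606.75)² / 606.75 = 21.3252
  palomino: (1281 − 1213.5)² / 1213.5 = 3.7546
  cremello: (653 − 606.75)² / 606.75 = 3.5254
χ² = 21.3252 + 3.7546 + 3.5254 = 28.6052 ≈ 28.605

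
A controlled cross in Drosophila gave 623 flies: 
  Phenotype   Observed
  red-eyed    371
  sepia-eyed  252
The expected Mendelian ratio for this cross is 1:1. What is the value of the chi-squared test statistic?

22.730

The 1:1 ratio has 2 parts, so with N = 623 the expected counts are:
  red-eyed: 623 × 1/2 = 311.5
  sepia-eyed: 623 × 1/2 = 311.5
χ² = Σ (O − E)² / E
  red-eyed: (371 − 311.5)² / 311.5 = 11.3652
  sepia-eyed: (252 − 311.5)² / 311.5 = 11.3652
χ² = 11.3652 + 11.3652 = 22.7304 ≈ 22.730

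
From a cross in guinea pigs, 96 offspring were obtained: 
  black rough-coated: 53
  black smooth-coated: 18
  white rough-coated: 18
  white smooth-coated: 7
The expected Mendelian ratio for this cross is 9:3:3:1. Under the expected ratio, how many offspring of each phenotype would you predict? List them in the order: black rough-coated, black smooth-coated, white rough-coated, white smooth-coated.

Expected counts for N = 96 under a 9:3:3:1 ratio (total parts = 16):
  black rough-coated: 96 × 9/16 = 54
  black smooth-coated: 96 × 3/16 = 18
  white rough-coated: 96 × 3/16 = 18
  white smooth-coated: 96 × 1/16 = 6

54, 18, 18, 6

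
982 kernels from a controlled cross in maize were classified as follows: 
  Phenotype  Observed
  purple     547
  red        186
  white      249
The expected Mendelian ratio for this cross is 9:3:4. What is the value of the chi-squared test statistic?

The 9:3:4 ratio has 16 parts, so with N = 982 the expected counts are:
  purple: 982 × 9/16 = 552.375
  red: 982 × 3/16 = 184.125
  white: 982 × 4/16 = 245.5
χ² = Σ (O − E)² / E
  purple: (547 − 552.375)² / 552.375 = 0.0523
  red: (186 − 184.125)² / 184.125 = 0.0191
  white: (249 − 245.5)² / 245.5 = 0.0499
χ² = 0.0523 + 0.0191 + 0.0499 = 0.1213 ≈ 0.121

0.121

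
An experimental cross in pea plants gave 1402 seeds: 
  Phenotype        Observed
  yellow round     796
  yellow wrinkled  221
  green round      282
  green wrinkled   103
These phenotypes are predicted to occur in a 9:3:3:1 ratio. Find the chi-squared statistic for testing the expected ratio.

10.829

Under the 9:3:3:1 hypothesis (Σ ratio = 16, N = 1402):
  yellow round: 1402 × 9/16 = 788.625
  yellow wrinkled: 1402 × 3/16 = 262.875
  green round: 1402 × 3/16 = 262.875
  green wrinkled: 1402 × 1/16 = 87.625
χ² = Σ (O − E)² / E
  yellow round: (796 − 788.625)² / 788.625 = 0.0690
  yellow wrinkled: (221 − 262.875)² / 262.875 = 6.6705
  green round: (282 − 262.875)² / 262.875 = 1.3914
  green wrinkled: (103 − 87.625)² / 87.625 = 2.6978
χ² = 0.0690 + 6.6705 + 1.3914 + 2.6978 = 10.8287 ≈ 10.829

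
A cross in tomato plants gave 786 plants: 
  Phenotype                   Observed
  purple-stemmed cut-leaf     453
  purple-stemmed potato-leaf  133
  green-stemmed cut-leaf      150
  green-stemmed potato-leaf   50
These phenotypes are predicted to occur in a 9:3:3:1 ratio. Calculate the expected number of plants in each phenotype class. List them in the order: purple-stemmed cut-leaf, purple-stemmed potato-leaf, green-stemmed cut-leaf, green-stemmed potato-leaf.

Under the 9:3:3:1 hypothesis (Σ ratio = 16, N = 786):
  purple-stemmed cut-leaf: 786 × 9/16 = 442.125
  purple-stemmed potato-leaf: 786 × 3/16 = 147.375
  green-stemmed cut-leaf: 786 × 3/16 = 147.375
  green-stemmed potato-leaf: 786 × 1/16 = 49.125

442.125, 147.375, 147.375, 49.125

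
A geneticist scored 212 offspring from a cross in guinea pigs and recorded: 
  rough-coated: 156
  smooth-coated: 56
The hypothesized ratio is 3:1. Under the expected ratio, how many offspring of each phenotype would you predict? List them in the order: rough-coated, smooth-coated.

Expected counts for N = 212 under a 3:1 ratio (total parts = 4):
  rough-coated: 212 × 3/4 = 159
  smooth-coated: 212 × 1/4 = 53

159, 53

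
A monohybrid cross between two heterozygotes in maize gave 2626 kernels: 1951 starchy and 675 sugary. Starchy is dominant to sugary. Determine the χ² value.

0.695

For a monohybrid cross between heterozygotes with complete dominance, the expected phenotypic ratio is 3:1.
Total ratio parts = 4. Expected numbers out of 2626:
  starchy: 2626 × 3/4 = 1969.5
  sugary: 2626 × 1/4 = 656.5
χ² = Σ (O − E)² / E
  starchy: (1951 − 1969.5)² / 1969.5 = 0.1738
  sugary: (675 − 656.5)² / 656.5 = 0.5213
χ² = 0.1738 + 0.5213 = 0.6951 ≈ 0.695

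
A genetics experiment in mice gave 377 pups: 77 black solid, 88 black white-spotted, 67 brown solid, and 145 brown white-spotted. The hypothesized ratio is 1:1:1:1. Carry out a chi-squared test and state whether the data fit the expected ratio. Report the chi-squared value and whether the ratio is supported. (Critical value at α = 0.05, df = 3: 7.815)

38.777; not consistent

The 1:1:1:1 ratio has 4 parts, so with N = 377 the expected counts are:
  black solid: 377 × 1/4 = 94.25
  black white-spotted: 377 × 1/4 = 94.25
  brown solid: 377 × 1/4 = 94.25
  brown white-spotted: 377 × 1/4 = 94.25
χ² = Σ (O − E)² / E
  black solid: (77 − 94.25)² / 94.25 = 3.1572
  black white-spotted: (88 − 94.25)² / 94.25 = 0.4145
  brown solid: (67 − 94.25)² / 94.25 = 7.8786
  brown white-spotted: (145 − 94.25)² / 94.25 = 27.3269
χ² = 3.1572 + 0.4145 + 7.8786 + 27.3269 = 38.7772 ≈ 38.777
Degrees of freedom = 4 − 1 = 3; critical value at α = 0.05 is 7.815.
Since 38.777 > 7.815, we reject the null hypothesis — the data do not fit the 1:1:1:1 ratio.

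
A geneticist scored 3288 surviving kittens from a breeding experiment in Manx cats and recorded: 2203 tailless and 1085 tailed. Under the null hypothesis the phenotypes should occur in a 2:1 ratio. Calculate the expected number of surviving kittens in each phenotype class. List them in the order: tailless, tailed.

Total ratio parts = 3. Expected numbers out of 3288:
  tailless: 3288 × 2/3 = 2192
  tailed: 3288 × 1/3 = 1096

2192, 1096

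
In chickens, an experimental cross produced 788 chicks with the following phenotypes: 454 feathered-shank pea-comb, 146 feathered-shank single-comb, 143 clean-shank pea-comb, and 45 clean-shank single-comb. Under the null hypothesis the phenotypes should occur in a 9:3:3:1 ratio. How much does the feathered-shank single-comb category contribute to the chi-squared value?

Under the 9:3:3:1 hypothesis (Σ ratio = 16, N = 788):
  feathered-shank pea-comb: 788 × 9/16 = 443.25
  feathered-shank single-comb: 788 × 3/16 = 147.75
  clean-shank pea-comb: 788 × 3/16 = 147.75
  clean-shank single-comb: 788 × 1/16 = 49.25
Contribution of feathered-shank single-comb: (146 − 147.75)² / 147.75 = 0.0207

0.021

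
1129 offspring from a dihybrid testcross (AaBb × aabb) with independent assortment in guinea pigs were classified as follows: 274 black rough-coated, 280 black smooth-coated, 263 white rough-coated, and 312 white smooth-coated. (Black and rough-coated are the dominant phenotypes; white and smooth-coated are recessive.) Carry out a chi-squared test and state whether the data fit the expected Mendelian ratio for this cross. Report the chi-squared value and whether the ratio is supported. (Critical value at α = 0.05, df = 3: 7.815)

A dihybrid testcross with independent assortment gives a 1:1:1:1 ratio.
Expected counts for N = 1129 under a 1:1:1:1 ratio (total parts = 4):
  black rough-coated: 1129 × 1/4 = 282.25
  black smooth-coated: 1129 × 1/4 = 282.25
  white rough-coated: 1129 × 1/4 = 282.25
  white smooth-coated: 1129 × 1/4 = 282.25
χ² = Σ (O − E)² / E
  black rough-coated: (274 − 282.25)² / 282.25 = 0.2411
  black smooth-coated: (280 − 282.25)² / 282.25 = 0.0179
  white rough-coated: (263 − 282.25)² / 282.25 = 1.3129
  white smooth-coated: (312 − 282.25)² / 282.25 = 3.1357
χ² = 0.2411 + 0.0179 + 1.3129 + 3.1357 = 4.7076 ≈ 4.708
Degrees of freedom = 4 − 1 = 3; critical value at α = 0.05 is 7.815.
Since 4.708 < 7.815, we fail to reject the null hypothesis — the data are consistent with the 1:1:1:1 ratio.

4.708; consistent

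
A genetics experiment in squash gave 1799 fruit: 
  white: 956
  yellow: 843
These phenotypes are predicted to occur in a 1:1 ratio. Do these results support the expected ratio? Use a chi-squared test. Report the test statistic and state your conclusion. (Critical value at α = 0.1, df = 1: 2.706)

7.098; not consistent

The 1:1 ratio has 2 parts, so with N = 1799 the expected counts are:
  white: 1799 × 1/2 = 899.5
  yellow: 1799 × 1/2 = 899.5
χ² = Σ (O − E)² / E
  white: (956 − 899.5)² / 899.5 = 3.5489
  yellow: (843 − 899.5)² / 899.5 = 3.5489
χ² = 3.5489 + 3.5489 = 7.0978 ≈ 7.098
Degrees of freedom = 2 − 1 = 1; critical value at α = 0.1 is 2.706.
Since 7.098 > 2.706, we reject the null hypothesis — the data do not fit the 1:1 ratio.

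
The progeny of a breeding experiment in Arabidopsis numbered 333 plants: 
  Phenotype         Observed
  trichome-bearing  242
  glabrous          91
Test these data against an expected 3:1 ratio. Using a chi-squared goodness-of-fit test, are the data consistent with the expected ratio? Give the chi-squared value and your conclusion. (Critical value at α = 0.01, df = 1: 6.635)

0.962; consistent

The 3:1 ratio has 4 parts, so with N = 333 the expected counts are:
  trichome-bearing: 333 × 3/4 = 249.75
  glabrous: 333 × 1/4 = 83.25
χ² = Σ (O − E)² / E
  trichome-bearing: (242 − 249.75)² / 249.75 = 0.2405
  glabrous: (91 − 83.25)² / 83.25 = 0.7215
χ² = 0.2405 + 0.7215 = 0.962
Degrees of freedom = 2 − 1 = 1; critical value at α = 0.01 is 6.635.
Since 0.962 < 6.635, we fail to reject the null hypothesis — the data are consistent with the 3:1 ratio.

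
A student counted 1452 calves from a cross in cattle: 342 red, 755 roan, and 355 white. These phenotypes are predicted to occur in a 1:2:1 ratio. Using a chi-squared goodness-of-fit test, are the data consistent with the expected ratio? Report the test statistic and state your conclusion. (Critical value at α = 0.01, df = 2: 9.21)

The 1:2:1 ratio has 4 parts, so with N = 1452 the expected counts are:
  red: 1452 × 1/4 = 363
  roan: 1452 × 2/4 = 726
  white: 1452 × 1/4 = 363
χ² = Σ (O − E)² / E
  red: (342 − 363)² / 363 = 1.2149
  roan: (755 − 726)² / 726 = 1.1584
  white: (355 − 363)² / 363 = 0.1763
χ² = 1.2149 + 1.1584 + 0.1763 = 2.5496 ≈ 2.550
Degrees of freedom = 3 − 1 = 2; critical value at α = 0.01 is 9.21.
Since 2.550 < 9.21, we fail to reject the null hypothesis — the data are consistent with the 1:2:1 ratio.

2.550; consistent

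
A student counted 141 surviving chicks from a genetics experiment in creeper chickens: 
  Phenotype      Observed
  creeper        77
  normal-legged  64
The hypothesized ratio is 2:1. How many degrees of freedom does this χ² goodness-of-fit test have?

A goodness-of-fit test with 2 phenotype classes has df = 2 − 1 = 1.

1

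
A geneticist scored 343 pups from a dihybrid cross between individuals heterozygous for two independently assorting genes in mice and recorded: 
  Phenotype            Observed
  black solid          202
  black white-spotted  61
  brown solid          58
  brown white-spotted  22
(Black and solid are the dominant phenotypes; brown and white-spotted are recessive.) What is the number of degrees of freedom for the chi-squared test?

A dihybrid F₂ with independent assortment and complete dominance at both loci gives a 9:3:3:1 phenotypic ratio.
A goodness-of-fit test with 4 phenotype classes has df = 4 − 1 = 3.

3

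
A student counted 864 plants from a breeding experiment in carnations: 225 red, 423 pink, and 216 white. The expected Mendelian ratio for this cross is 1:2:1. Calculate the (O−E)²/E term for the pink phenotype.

0.188

The 1:2:1 ratio has 4 parts, so with N = 864 the expected counts are:
  red: 864 × 1/4 = 216
  pink: 864 × 2/4 = 432
  white: 864 × 1/4 = 216
Contribution of pink: (423 − 432)² / 432 = 0.1875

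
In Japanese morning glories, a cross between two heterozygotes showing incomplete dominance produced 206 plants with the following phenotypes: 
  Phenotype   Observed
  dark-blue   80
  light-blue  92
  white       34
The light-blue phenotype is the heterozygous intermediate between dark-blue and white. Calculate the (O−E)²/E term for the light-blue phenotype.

With incomplete dominance, a heterozygote × heterozygote cross gives a 1:2:1 phenotypic ratio.
Expected counts for N = 206 under a 1:2:1 ratio (total parts = 4):
  dark-blue: 206 × 1/4 = 51.5
  light-blue: 206 × 2/4 = 103
  white: 206 × 1/4 = 51.5
Contribution of light-blue: (92 − 103)² / 103 = 1.1748

1.175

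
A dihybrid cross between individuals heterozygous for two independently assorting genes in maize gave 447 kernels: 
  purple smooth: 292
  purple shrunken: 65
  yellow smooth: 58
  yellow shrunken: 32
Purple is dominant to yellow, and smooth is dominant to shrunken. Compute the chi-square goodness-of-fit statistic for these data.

19.307

A dihybrid F₂ with independent assortment and complete dominance at both loci gives a 9:3:3:1 phenotypic ratio.
Total ratio parts = 16. Expected numbers out of 447:
  purple smooth: 447 × 9/16 = 251.4375
  purple shrunken: 447 × 3/16 = 83.8125
  yellow smooth: 447 × 3/16 = 83.8125
  yellow shrunken: 447 × 1/16 = 27.9375
χ² = Σ (O − E)² / E
  purple smooth: (292 − 251.4375)² / 251.4375 = 6.5436
  purple shrunken: (65 − 83.8125)² / 83.8125 = 4.2226
  yellow smooth: (58 − 83.8125)² / 83.8125 = 7.9497
  yellow shrunken: (32 − 27.9375)² / 27.9375 = 0.5907
χ² = 6.5436 + 4.2226 + 7.9497 + 0.5907 = 19.3066 ≈ 19.307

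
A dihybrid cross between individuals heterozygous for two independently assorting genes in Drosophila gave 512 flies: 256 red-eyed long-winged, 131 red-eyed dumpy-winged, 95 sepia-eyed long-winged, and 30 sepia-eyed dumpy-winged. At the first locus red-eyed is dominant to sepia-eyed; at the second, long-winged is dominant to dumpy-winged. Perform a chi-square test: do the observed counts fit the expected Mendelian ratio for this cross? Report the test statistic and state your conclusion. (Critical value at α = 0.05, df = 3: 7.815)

A dihybrid F₂ with independent assortment and complete dominance at both loci gives a 9:3:3:1 phenotypic ratio.
Expected counts for N = 512 under a 9:3:3:1 ratio (total parts = 16):
  red-eyed long-winged: 512 × 9/16 = 288
  red-eyed dumpy-winged: 512 × 3/16 = 96
  sepia-eyed long-winged: 512 × 3/16 = 96
  sepia-eyed dumpy-winged: 512 × 1/16 = 32
χ² = Σ (O − E)² / E
  red-eyed long-winged: (256 − 288)² / 288 = 3.5556
  red-eyed dumpy-winged: (131 − 96)² / 96 = 12.7604
  sepia-eyed long-winged: (95 − 96)² / 96 = 0.0104
  sepia-eyed dumpy-winged: (30 − 32)² / 32 = 0.1250
χ² = 3.5556 + 12.7604 + 0.0104 + 0.1250 = 16.4514 ≈ 16.451
Degrees of freedom = 4 − 1 = 3; critical value at α = 0.05 is 7.815.
Since 16.451 > 7.815, we reject the null hypothesis — the data do not fit the 9:3:3:1 ratio.

16.451; not consistent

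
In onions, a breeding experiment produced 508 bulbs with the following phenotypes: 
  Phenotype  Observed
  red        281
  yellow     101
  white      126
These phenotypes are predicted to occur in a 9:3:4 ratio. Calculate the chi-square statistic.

0.434

Total ratio parts = 16. Expected numbers out of 508:
  red: 508 × 9/16 = 285.75
  yellow: 508 × 3/16 = 95.25
  white: 508 × 4/16 = 127
χ² = Σ (O − E)² / E
  red: (281 − 285.75)² / 285.75 = 0.0790
  yellow: (101 − 95.25)² / 95.25 = 0.3471
  white: (126 − 127)² / 127 = 0.0079
χ² = 0.0790 + 0.3471 + 0.0079 = 0.434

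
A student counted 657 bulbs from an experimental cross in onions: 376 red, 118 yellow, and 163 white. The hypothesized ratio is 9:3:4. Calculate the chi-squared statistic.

Total ratio parts = 16. Expected numbers out of 657:
  red: 657 × 9/16 = 369.5625
  yellow: 657 × 3/16 = 123.1875
  white: 657 × 4/16 = 164.25
χ² = Σ (O − E)² / E
  red: (376 − 369.5625)² / 369.5625 = 0.1121
  yellow: (118 − 123.1875)² / 123.1875 = 0.2184
  white: (163 − 164.25)² / 164.25 = 0.0095
χ² = 0.1121 + 0.2184 + 0.0095 = 0.340

0.340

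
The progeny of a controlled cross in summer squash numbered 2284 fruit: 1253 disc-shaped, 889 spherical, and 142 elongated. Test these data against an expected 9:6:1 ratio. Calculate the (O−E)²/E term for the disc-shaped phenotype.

0.785

Under the 9:6:1 hypothesis (Σ ratio = 16, N = 2284):
  disc-shaped: 2284 × 9/16 = 1284.75
  spherical: 2284 × 6/16 = 856.5
  elongated: 2284 × 1/16 = 142.75
Contribution of disc-shaped: (1253 − 1284.75)² / 1284.75 = 0.7846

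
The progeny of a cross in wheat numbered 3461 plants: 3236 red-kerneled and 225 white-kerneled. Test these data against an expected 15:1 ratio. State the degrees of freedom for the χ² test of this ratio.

1

A goodness-of-fit test with 2 phenotype classes has df = 2 − 1 = 1.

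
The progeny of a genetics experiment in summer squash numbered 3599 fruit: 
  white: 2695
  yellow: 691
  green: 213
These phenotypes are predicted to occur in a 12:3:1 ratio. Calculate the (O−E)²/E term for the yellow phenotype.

The 12:3:1 ratio has 16 parts, so with N = 3599 the expected counts are:
  white: 3599 × 12/16 = 2699.25
  yellow: 3599 × 3/16 = 674.8125
  green: 3599 × 1/16 = 224.9375
Contribution of yellow: (691 − 674.8125)² / 674.8125 = 0.3883

0.388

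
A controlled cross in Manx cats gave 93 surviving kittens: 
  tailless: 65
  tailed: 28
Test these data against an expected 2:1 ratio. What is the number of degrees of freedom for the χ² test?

1

A goodness-of-fit test with 2 phenotype classes has df = 2 − 1 = 1.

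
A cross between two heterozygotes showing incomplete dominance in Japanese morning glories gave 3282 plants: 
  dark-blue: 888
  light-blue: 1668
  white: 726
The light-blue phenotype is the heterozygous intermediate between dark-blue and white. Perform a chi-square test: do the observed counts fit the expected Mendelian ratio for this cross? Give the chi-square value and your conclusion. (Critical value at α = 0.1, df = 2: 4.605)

16.881; not consistent

With incomplete dominance, a heterozygote × heterozygote cross gives a 1:2:1 phenotypic ratio.
Total ratio parts = 4. Expected numbers out of 3282:
  dark-blue: 3282 × 1/4 = 820.5
  light-blue: 3282 × 2/4 = 1641
  white: 3282 × 1/4 = 820.5
χ² = Σ (O − E)² / E
  dark-blue: (888 − 820.5)² / 820.5 = 5.5530
  light-blue: (1668 − 1641)² / 1641 = 0.4442
  white: (726 − 820.5)² / 820.5 = 10.8839
χ² = 5.5530 + 0.4442 + 10.8839 = 16.8811 ≈ 16.881
Degrees of freedom = 3 − 1 = 2; critical value at α = 0.1 is 4.605.
Since 16.881 > 4.605, we reject the null hypothesis — the data do not fit the 1:2:1 ratio.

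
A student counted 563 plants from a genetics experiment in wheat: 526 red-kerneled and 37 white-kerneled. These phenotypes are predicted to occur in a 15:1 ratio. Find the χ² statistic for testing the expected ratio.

0.100

Total ratio parts = 16. Expected numbers out of 563:
  red-kerneled: 563 × 15/16 = 527.8125
  white-kerneled: 563 × 1/16 = 35.1875
χ² = Σ (O − E)² / E
  red-kerneled: (526 − 527.8125)² / 527.8125 = 0.0062
  white-kerneled: (37 − 35.1875)² / 35.1875 = 0.0934
χ² = 0.0062 + 0.0934 = 0.0996 ≈ 0.100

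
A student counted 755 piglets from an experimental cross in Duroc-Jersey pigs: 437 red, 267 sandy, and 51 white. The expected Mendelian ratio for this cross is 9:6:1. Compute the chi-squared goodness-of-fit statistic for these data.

1.583

Under the 9:6:1 hypothesis (Σ ratio = 16, N = 755):
  red: 755 × 9/16 = 424.6875
  sandy: 755 × 6/16 = 283.125
  white: 755 × 1/16 = 47.1875
χ² = Σ (O − E)² / E
  red: (437 − 424.6875)² / 424.6875 = 0.3570
  sandy: (267 − 283.125)² / 283.125 = 0.9184
  white: (51 − 47.1875)² / 47.1875 = 0.3080
χ² = 0.3570 + 0.9184 + 0.3080 = 1.5834 ≈ 1.583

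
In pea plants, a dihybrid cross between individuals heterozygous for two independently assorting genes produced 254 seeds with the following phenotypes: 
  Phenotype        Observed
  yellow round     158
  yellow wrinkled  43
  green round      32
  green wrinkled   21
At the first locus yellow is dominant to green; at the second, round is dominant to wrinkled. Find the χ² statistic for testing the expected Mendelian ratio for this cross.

A dihybrid F₂ with independent assortment and complete dominance at both loci gives a 9:3:3:1 phenotypic ratio.
Total ratio parts = 16. Expected numbers out of 254:
  yellow round: 254 × 9/16 = 142.875
  yellow wrinkled: 254 × 3/16 = 47.625
  green round: 254 × 3/16 = 47.625
  green wrinkled: 254 × 1/16 = 15.875
χ² = Σ (O − E)² / E
  yellow round: (158 − 142.875)² / 142.875 = 1.6012
  yellow wrinkled: (43 − 47.625)² / 47.625 = 0.4491
  green round: (32 − 47.625)² / 47.625 = 5.1263
  green wrinkled: (21 − 15.875)² / 15.875 = 1.6545
χ² = 1.6012 + 0.4491 + 5.1263 + 1.6545 = 8.8311 ≈ 8.831

8.831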